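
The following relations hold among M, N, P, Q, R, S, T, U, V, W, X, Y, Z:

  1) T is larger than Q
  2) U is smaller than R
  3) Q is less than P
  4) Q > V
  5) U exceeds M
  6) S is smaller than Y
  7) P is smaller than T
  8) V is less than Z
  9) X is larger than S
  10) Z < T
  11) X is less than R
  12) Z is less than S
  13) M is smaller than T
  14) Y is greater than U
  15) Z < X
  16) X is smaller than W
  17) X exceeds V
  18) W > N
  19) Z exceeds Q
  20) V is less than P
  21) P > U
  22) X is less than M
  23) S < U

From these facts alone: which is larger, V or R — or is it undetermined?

R

Chaining the given relations: V < Q < Z < X < M < U < R.
So R is larger.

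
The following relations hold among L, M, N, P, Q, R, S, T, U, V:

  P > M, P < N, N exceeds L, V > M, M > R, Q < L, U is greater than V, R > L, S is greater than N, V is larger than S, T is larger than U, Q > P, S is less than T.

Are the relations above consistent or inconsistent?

We have P < Q stated directly, yet also Q < L < R < M < P by chaining the others — so Q < P. Contradiction.

inconsistent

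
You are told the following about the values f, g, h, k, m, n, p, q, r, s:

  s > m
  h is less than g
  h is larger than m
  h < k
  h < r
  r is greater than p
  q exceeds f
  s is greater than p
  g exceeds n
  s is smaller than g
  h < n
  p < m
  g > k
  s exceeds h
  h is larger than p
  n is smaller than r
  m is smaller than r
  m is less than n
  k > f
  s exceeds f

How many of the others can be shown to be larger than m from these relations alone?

Directly above m: h, n, r, s.
One step further: k, g (6 so far).
Nothing else is reachable above m; 6 in all.

6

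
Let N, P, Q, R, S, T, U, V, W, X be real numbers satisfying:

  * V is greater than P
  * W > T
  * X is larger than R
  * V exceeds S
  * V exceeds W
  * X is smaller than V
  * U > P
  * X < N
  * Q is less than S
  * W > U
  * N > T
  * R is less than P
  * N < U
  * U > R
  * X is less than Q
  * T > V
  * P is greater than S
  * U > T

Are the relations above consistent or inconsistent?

inconsistent

We have W < V stated directly, yet also V < T < N < U < W by chaining the others — so V < W. Contradiction.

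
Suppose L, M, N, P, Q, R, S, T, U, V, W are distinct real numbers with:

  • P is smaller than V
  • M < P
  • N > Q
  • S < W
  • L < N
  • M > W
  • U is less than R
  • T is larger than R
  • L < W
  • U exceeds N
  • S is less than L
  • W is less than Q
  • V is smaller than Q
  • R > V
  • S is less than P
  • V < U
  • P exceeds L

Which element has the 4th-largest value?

Chaining the given pairs: S < L < W < M < P < V < Q < N < U < R < T.
Counting 4 from the largest end gives N.

N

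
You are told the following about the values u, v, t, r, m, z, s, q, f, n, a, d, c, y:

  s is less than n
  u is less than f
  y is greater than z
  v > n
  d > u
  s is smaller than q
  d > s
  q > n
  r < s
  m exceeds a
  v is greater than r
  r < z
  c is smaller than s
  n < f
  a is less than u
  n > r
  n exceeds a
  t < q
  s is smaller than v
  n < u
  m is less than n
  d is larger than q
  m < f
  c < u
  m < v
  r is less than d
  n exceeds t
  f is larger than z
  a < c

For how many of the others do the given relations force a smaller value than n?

The elements the relations force below n are r, a, c, t, m, s — no chain reaches any other.
That is 6.

6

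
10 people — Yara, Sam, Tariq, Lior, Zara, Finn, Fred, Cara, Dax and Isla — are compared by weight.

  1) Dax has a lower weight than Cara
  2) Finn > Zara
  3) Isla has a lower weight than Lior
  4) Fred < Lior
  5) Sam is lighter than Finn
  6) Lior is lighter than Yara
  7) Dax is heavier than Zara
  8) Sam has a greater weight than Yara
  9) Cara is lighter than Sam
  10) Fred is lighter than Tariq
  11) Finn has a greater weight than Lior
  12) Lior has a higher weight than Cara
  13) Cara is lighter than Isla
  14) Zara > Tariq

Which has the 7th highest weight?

Dax

Chaining the given pairs: Fred < Tariq < Zara < Dax < Cara < Isla < Lior < Yara < Sam < Finn.
Counting 7 from the largest end gives Dax.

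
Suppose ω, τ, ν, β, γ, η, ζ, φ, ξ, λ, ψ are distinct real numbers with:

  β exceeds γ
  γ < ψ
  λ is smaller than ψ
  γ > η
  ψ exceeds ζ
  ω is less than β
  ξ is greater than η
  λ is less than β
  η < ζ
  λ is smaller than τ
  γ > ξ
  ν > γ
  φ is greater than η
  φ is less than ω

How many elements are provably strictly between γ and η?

Chaining upward from η reaches: φ, ξ, ω, β, ζ, ν, ψ.
Chaining downward from γ reaches: ξ.
Strictly between η and γ are those in both lists: ξ — 1 element.

1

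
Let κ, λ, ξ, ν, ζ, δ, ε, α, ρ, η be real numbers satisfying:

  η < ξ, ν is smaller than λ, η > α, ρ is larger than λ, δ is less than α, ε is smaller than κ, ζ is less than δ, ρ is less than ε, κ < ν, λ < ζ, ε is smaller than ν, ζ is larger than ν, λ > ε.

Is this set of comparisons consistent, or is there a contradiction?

We have λ < ρ stated directly, yet also ρ < ε < κ < ν < λ by chaining the others — so ρ < λ. Contradiction.

inconsistent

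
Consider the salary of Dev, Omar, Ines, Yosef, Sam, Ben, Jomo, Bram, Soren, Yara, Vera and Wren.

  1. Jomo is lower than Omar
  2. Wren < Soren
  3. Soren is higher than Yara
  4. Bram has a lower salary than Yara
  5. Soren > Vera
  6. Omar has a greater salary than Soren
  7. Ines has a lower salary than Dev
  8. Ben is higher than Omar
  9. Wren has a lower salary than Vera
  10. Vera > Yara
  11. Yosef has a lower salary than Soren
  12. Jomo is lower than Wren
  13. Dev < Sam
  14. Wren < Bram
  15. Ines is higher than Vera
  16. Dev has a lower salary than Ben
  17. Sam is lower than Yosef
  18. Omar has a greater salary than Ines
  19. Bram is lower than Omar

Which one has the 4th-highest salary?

Yosef

The consecutive relations fix a unique order: Jomo < Wren < Bram < Yara < Vera < Ines < Dev < Sam < Yosef < Soren < Omar < Ben.
The 4th largest is Yosef.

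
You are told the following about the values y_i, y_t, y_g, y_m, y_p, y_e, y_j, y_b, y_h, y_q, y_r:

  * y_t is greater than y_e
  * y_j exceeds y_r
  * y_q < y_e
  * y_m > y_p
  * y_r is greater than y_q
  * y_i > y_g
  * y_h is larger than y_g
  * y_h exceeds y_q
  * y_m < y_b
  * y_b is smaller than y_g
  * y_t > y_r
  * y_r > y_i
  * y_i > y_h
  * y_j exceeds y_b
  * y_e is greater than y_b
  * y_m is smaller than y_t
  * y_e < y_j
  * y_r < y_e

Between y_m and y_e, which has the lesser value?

y_m

y_m < y_b and y_b < y_g give y_m < y_g.
Then y_g < y_h extends the chain to y_h.
Then y_h < y_i extends the chain to y_i.
Then y_i < y_r extends the chain to y_r.
Then y_r < y_e extends the chain to y_e.
So y_m < y_e; y_m is the smaller of the two.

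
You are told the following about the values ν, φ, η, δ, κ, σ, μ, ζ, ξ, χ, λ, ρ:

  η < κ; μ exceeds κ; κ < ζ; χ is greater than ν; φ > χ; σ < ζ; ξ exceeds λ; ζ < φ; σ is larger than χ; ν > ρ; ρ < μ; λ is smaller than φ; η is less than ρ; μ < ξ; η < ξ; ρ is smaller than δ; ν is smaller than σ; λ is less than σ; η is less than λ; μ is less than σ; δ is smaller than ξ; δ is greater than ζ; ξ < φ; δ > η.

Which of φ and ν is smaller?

Link the given pairs in sequence: ν < χ; χ < σ; σ < ζ; ζ < δ; δ < ξ; ξ < φ.
Together: ν < χ < σ < ζ < δ < ξ < φ.
So ν < φ; ν is the smaller of the two.

ν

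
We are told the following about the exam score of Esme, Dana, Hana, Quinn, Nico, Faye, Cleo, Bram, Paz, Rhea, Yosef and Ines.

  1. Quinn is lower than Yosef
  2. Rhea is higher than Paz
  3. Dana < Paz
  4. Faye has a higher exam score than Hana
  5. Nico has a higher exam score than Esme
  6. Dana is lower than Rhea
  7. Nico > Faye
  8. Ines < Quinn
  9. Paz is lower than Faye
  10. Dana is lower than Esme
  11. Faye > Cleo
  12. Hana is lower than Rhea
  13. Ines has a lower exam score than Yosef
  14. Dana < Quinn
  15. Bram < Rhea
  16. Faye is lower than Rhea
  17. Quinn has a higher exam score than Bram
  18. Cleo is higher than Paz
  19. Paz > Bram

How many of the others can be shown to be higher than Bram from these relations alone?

7

The elements the relations force above Bram are Quinn, Paz, Cleo, Yosef, Faye, Rhea, Nico — no chain reaches any other.
That is 7.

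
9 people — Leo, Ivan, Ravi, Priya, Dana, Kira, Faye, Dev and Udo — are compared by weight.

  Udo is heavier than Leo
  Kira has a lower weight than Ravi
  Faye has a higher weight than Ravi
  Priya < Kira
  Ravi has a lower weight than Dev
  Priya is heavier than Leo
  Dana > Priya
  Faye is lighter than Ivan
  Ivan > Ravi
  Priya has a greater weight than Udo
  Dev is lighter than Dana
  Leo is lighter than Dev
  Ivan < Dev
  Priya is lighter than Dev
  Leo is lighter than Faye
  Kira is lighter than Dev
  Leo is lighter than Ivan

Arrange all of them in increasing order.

Nothing is placed below Leo, so it is least; from there Leo < Udo; Udo < Priya; Priya < Kira; Kira < Ravi; Ravi < Faye; Faye < Ivan; Ivan < Dev; Dev < Dana, each given directly.

Leo < Udo < Priya < Kira < Ravi < Faye < Ivan < Dev < Dana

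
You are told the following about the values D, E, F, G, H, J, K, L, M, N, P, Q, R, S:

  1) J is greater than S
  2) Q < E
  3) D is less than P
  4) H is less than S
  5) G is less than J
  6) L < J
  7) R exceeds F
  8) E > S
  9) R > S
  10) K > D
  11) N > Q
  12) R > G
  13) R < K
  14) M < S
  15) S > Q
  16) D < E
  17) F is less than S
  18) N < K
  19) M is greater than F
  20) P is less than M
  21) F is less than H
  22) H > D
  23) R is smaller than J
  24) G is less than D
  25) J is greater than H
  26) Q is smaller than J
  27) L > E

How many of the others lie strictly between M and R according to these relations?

1

The relations place M below R. An element lies strictly between them when it is forced above M and also forced below R.
Above M: {S, K, E, L, J}. Below R: {G, F, Q, D, P, H, S}.
Intersection: {S} — 1.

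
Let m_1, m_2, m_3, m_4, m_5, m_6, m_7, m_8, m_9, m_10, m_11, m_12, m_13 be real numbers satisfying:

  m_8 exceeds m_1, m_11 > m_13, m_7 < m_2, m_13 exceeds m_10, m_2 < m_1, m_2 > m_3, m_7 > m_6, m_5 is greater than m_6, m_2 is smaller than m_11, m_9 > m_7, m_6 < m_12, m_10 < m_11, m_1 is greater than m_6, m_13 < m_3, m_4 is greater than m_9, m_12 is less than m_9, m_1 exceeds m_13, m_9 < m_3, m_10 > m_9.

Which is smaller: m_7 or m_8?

m_7

m_7 < m_9 and m_9 < m_10 give m_7 < m_10.
Then m_10 < m_13 extends the chain to m_13.
Then m_13 < m_3 extends the chain to m_3.
Then m_3 < m_2 extends the chain to m_2.
Then m_2 < m_1 extends the chain to m_1.
With m_1 < m_8: m_7 < m_9 < m_10 < m_13 < m_3 < m_2 < m_1 < m_8.
So m_7 < m_8; m_7 is the smaller of the two.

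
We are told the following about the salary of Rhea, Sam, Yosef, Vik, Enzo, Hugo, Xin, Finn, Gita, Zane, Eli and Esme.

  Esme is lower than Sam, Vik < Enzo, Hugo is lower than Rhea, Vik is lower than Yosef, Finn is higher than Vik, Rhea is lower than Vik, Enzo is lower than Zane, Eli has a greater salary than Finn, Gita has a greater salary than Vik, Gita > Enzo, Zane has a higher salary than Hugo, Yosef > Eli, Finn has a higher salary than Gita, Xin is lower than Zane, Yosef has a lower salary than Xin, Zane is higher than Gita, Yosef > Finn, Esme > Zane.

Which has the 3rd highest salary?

Piecing the relations together gives one ordering: Hugo < Rhea < Vik < Enzo < Gita < Finn < Eli < Yosef < Xin < Zane < Esme < Sam.
Counting 3 from the largest end gives Zane.

Zane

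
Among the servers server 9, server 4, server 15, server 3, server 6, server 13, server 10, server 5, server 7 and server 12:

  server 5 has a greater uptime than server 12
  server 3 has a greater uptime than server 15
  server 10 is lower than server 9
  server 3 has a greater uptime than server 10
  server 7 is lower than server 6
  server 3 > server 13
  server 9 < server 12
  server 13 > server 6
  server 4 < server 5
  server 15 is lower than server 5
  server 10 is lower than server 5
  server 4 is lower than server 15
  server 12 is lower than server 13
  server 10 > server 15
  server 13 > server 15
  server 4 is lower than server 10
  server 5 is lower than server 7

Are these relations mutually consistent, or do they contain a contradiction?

The single ordering server 4 < server 15 < server 10 < server 9 < server 12 < server 5 < server 7 < server 6 < server 13 < server 3 satisfies every listed relation, so no contradiction arises.

consistent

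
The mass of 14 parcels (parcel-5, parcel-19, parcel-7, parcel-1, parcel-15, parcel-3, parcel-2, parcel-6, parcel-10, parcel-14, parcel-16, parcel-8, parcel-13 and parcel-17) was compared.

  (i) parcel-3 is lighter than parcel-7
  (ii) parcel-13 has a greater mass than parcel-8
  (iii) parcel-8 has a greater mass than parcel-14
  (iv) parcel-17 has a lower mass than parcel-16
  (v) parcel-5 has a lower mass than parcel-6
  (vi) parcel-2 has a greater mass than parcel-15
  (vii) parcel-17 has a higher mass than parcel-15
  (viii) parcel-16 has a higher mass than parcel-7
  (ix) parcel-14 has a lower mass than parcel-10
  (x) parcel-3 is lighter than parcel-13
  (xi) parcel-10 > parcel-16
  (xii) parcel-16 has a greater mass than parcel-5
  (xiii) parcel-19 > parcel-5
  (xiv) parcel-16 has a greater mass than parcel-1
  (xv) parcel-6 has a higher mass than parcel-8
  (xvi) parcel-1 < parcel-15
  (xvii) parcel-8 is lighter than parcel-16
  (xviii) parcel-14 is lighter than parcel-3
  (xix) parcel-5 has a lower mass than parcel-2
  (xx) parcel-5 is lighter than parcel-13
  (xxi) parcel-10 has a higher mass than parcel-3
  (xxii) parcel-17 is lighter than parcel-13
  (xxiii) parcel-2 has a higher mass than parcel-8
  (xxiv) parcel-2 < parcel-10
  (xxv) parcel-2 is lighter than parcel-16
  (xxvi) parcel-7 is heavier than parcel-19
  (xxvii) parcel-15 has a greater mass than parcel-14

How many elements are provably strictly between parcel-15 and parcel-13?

1

The relations place parcel-15 below parcel-13. An element lies strictly between them when it is forced above parcel-15 and also forced below parcel-13.
Above parcel-15: {parcel-2, parcel-17, parcel-16, parcel-10}. Below parcel-13: {parcel-14, parcel-8, parcel-5, parcel-1, parcel-3, parcel-17}.
Intersection: {parcel-17} — 1.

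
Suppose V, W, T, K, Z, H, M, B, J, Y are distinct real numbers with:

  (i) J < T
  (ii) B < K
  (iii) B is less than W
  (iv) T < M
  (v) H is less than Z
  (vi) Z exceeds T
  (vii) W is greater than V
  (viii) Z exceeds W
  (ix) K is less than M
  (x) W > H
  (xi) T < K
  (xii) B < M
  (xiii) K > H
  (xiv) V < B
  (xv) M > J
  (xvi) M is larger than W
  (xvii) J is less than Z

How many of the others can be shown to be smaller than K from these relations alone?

The elements the relations force below K are V, J, B, H, T — no chain reaches any other.
That is 5.

5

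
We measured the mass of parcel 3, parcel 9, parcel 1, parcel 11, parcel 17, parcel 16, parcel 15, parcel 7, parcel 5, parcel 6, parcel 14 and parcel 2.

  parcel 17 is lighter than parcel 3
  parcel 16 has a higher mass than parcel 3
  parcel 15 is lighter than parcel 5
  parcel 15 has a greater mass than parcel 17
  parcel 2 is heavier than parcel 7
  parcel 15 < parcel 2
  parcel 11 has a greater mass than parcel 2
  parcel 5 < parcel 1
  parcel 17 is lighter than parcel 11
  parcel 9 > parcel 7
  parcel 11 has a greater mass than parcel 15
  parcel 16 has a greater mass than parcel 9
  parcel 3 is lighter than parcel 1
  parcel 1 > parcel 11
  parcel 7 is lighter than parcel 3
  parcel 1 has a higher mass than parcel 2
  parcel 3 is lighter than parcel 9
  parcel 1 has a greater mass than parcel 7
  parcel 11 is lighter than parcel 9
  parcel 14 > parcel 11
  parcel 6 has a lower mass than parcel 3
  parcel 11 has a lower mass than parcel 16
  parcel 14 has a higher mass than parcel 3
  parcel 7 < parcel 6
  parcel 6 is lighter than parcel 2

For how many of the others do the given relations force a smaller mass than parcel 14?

The elements the relations force below parcel 14 are parcel 17, parcel 7, parcel 15, parcel 6, parcel 2, parcel 11, parcel 3 — no chain reaches any other.
That is 7.

7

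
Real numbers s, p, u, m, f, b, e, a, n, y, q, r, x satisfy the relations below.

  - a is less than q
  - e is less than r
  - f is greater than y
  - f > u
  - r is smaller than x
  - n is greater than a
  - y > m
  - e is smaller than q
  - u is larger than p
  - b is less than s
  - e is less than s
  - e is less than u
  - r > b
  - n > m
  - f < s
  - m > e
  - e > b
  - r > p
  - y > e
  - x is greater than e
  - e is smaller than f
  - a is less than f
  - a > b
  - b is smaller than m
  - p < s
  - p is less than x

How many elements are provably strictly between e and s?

Chaining upward from e reaches: r, x, m, y, u, f, q, n.
Chaining downward from s reaches: b, p, m, a, y, u, f.
Strictly between e and s are those in both lists: m, y, u, f — 4 elements.

4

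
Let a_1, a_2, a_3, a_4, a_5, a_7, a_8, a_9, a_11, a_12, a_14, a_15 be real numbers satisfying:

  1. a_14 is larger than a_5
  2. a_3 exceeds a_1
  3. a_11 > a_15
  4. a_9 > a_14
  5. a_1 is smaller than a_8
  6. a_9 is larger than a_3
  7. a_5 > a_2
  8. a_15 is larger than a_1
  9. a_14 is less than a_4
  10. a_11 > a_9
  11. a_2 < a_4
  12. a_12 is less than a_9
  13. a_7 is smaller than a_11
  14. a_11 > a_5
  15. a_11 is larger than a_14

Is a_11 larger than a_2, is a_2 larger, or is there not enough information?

a_11

a_2 < a_5 and a_5 < a_14 give a_2 < a_14.
Then a_14 < a_9 extends the chain to a_9.
Then a_9 < a_11 extends the chain to a_11.
So a_11 is larger.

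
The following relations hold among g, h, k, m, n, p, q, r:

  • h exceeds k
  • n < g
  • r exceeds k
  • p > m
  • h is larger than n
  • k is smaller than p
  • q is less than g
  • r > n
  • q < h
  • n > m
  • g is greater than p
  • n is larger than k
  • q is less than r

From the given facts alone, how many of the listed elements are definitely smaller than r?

4

From r the given relations immediately reach k, q, n.
From those, m — 4 in total.
No other element is forced below r by the given relations, so the count is 4.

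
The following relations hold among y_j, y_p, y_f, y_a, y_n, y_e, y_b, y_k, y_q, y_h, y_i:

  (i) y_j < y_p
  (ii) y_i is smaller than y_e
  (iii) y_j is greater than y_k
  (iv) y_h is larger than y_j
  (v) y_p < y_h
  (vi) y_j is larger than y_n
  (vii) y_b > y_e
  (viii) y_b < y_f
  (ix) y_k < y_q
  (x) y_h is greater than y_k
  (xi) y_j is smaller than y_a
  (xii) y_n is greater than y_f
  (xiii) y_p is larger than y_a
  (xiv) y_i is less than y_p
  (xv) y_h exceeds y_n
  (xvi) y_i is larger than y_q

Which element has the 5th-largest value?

Chaining the given pairs: y_k < y_q < y_i < y_e < y_b < y_f < y_n < y_j < y_a < y_p < y_h.
The 5th largest is y_n.

y_n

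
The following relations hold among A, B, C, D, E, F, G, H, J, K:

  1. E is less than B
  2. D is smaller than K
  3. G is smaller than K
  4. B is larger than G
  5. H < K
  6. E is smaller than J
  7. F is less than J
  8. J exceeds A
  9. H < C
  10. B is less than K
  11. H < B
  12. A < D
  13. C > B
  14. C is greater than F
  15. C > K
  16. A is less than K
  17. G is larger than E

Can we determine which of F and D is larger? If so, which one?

undetermined

Following every chain through F: above F we get C, J.
D is not reached, and no chain runs the other way from D to F.
So the given relations leave the order of F and D undetermined.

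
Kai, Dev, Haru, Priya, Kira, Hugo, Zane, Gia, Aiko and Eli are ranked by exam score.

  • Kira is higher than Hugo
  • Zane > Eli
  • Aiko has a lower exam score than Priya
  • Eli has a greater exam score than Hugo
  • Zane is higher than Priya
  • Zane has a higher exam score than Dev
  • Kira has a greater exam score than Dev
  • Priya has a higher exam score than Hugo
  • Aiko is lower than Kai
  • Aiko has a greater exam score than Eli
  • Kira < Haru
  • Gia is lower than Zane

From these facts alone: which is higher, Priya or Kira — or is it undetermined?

Following every chain through Kira: above Kira we get Haru; below Kira we get Hugo, Dev.
Priya is not reached, and no chain runs the other way from Priya to Kira.
So the given relations leave the order of Kira and Priya undetermined.

undetermined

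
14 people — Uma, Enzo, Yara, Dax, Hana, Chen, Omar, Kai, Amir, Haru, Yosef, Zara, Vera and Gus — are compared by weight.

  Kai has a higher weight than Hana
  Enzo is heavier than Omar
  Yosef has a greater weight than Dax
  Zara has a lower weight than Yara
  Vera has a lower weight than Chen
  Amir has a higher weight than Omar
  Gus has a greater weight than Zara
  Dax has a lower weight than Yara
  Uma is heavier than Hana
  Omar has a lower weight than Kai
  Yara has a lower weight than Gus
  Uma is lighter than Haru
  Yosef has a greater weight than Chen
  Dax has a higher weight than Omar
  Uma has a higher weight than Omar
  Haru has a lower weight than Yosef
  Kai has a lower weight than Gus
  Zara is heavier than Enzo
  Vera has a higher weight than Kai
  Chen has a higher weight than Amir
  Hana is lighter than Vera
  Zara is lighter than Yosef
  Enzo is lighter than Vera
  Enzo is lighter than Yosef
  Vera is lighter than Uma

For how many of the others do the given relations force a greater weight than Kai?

6

From Kai the given relations immediately reach Vera, Gus.
From those, Chen, Uma — 4 in total.
From those, Haru, Yosef — 6 in total.
Nothing else is reachable above Kai; 6 in all.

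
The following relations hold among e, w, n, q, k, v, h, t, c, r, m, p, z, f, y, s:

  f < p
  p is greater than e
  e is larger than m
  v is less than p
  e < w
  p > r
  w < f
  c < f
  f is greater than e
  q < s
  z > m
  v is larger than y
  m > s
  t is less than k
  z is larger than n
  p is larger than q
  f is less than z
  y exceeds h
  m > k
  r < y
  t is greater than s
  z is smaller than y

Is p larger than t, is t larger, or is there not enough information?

p

t < k and k < m give t < m.
Then m < e extends the chain to e.
With e < f: t < k < m < e < f.
Then f < z extends the chain to z.
Then z < y extends the chain to y.
Then y < v extends the chain to v.
With v < p: t < k < m < e < f < z < y < v < p.
So p is larger.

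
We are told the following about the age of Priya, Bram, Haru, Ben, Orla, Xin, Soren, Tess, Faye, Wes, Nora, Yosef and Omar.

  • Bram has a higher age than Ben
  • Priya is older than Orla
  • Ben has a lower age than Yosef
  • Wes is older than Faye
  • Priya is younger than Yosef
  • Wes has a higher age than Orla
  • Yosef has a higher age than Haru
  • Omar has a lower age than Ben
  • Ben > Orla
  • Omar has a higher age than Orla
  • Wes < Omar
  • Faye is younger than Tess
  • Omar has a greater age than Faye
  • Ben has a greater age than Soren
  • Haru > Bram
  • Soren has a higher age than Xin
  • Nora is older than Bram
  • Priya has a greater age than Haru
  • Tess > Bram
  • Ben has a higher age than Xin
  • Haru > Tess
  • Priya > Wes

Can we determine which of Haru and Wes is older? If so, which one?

Haru

Wes < Omar and Omar < Ben give Wes < Ben.
Then Ben < Bram extends the chain to Bram.
Then Bram < Tess extends the chain to Tess.
With Tess < Haru: Wes < Omar < Ben < Bram < Tess < Haru.
So Haru is older.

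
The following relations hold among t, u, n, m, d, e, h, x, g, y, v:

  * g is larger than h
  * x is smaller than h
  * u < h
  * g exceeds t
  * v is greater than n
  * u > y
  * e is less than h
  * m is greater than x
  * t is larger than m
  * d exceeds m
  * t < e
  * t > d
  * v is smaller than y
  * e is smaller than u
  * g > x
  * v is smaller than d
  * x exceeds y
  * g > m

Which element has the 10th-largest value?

v

Chaining the given pairs: n < v < y < x < m < d < t < e < u < h < g.
The 10th largest is v.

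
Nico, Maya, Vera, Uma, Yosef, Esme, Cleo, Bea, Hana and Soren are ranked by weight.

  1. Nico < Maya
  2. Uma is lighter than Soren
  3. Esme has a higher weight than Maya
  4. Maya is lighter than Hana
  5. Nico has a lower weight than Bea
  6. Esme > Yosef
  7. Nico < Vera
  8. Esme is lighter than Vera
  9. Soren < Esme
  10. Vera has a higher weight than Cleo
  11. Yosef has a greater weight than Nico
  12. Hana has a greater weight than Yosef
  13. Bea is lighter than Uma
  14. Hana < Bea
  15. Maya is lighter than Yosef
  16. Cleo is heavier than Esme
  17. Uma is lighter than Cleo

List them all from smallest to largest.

The consecutive links are each given: Nico < Maya; Maya < Yosef; Yosef < Hana; Hana < Bea; Bea < Uma; Uma < Soren; Soren < Esme; Esme < Cleo; Cleo < Vera.

Nico < Maya < Yosef < Hana < Bea < Uma < Soren < Esme < Cleo < Vera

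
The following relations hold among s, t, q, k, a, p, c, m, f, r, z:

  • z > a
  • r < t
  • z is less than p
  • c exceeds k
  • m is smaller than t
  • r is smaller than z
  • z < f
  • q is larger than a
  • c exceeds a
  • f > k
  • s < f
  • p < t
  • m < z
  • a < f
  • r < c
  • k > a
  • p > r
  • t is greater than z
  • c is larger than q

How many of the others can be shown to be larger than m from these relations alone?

4

Directly above m: z, t.
One step further: f, p (4 so far).
Nothing else is reachable above m; 4 in all.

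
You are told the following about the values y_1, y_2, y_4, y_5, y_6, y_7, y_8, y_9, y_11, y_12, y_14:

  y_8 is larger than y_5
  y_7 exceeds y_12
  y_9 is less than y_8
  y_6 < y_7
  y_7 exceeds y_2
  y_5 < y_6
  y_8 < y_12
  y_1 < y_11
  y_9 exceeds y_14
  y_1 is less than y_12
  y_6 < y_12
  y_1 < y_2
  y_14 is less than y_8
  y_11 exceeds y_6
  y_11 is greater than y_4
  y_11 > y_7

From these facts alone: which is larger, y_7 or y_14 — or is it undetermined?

y_7

Chaining the given relations: y_14 < y_9 < y_8 < y_12 < y_7.
So y_7 is larger.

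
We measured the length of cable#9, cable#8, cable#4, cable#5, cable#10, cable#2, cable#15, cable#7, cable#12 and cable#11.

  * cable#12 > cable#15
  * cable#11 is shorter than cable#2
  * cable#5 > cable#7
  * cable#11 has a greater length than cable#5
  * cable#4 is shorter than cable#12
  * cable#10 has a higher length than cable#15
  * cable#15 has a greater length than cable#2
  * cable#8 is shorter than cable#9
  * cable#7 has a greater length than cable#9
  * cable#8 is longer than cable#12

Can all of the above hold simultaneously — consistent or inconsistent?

Chaining the given relations yields cable#12 < cable#8 < cable#9 < cable#7 < cable#5 < cable#11 < cable#2 < cable#15, so cable#12 < cable#15. But one relation states cable#15 < cable#12. These cannot both hold.

inconsistent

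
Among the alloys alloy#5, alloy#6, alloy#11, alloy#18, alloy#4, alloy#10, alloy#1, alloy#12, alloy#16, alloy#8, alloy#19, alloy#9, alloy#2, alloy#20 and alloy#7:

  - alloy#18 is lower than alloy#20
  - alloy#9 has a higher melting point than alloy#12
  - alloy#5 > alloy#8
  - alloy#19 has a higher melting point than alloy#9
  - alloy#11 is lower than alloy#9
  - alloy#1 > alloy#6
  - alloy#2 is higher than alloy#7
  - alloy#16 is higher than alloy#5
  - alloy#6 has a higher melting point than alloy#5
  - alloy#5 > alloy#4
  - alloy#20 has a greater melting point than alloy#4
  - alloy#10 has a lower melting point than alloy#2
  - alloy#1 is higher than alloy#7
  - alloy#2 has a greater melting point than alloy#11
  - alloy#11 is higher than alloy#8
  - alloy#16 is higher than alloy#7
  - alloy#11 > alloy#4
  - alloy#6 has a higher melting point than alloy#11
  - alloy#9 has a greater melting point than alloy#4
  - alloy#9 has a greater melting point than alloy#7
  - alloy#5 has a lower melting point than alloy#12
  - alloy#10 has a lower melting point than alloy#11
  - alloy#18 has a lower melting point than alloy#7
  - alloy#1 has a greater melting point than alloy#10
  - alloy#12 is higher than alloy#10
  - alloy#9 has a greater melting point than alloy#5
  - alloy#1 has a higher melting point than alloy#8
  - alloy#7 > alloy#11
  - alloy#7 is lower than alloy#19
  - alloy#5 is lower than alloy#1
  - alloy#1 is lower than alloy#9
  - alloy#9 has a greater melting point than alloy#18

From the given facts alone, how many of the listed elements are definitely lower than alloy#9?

From alloy#9 the given relations immediately reach alloy#4, alloy#11, alloy#5, alloy#18, alloy#12, alloy#7, alloy#1.
From those, alloy#10, alloy#8, alloy#6 — 10 in total.
Nothing else is reachable below alloy#9; 10 in all.

10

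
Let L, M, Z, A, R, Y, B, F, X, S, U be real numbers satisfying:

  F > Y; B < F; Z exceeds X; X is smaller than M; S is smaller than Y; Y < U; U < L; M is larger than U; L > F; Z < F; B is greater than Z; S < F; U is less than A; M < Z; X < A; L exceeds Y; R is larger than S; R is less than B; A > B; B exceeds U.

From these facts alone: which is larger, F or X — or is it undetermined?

The relevant relations are X < M; M < Z; Z < B; B < F.
Chaining these gives X < M < Z < B < F.
So F is larger.

F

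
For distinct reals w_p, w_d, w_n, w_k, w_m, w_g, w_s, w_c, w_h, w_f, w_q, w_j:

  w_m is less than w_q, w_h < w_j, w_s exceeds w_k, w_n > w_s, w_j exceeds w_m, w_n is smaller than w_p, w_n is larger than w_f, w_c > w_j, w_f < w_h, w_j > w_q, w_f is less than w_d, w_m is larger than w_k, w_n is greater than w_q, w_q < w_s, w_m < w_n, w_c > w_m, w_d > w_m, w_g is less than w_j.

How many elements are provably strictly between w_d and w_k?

1

The relations place w_k below w_d. An element lies strictly between them when it is forced above w_k and also forced below w_d.
Above w_k: {w_m, w_q, w_s, w_j, w_n, w_p, w_c}. Below w_d: {w_f, w_m}.
Intersection: {w_m} — 1.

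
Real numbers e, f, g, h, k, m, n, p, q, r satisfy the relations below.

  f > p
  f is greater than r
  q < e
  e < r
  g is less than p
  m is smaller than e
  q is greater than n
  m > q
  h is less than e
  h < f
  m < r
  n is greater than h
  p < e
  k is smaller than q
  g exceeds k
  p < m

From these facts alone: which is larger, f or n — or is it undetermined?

The relevant relations are n < q; q < m; m < e; e < r; r < f.
Chaining these gives n < q < m < e < r < f.
So f is larger.

f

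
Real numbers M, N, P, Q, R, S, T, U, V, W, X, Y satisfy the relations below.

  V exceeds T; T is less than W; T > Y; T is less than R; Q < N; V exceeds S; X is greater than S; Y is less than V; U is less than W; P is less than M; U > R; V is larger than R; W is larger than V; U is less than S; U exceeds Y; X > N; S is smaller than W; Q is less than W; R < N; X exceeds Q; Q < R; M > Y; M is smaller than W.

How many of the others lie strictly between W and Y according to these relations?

6

Chaining upward from Y reaches: T, R, U, N, S, X, V, M.
Chaining downward from W reaches: Q, T, R, U, S, P, V, M.
Strictly between Y and W are those in both lists: T, R, U, S, V, M — 6 elements.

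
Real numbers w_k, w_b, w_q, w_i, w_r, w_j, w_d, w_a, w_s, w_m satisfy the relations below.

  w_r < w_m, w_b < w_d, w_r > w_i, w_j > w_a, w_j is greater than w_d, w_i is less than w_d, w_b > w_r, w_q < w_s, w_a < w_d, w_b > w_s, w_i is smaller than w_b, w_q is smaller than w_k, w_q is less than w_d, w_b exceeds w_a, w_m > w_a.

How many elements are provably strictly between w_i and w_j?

The relations place w_i below w_j. An element lies strictly between them when it is forced above w_i and also forced below w_j.
Above w_i: {w_r, w_m, w_b, w_d}. Below w_j: {w_q, w_s, w_r, w_a, w_b, w_d}.
Intersection: {w_r, w_b, w_d} — 3.

3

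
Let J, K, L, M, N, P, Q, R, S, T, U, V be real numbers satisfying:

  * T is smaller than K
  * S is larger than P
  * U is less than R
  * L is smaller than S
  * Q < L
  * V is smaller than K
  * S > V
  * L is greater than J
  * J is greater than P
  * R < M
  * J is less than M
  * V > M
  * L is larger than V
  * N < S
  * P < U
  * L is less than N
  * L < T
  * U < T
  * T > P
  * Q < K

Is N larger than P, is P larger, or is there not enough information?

P < U < R < M < V < L < N, by transitivity through U, R, M, V, L.
So N is larger.

N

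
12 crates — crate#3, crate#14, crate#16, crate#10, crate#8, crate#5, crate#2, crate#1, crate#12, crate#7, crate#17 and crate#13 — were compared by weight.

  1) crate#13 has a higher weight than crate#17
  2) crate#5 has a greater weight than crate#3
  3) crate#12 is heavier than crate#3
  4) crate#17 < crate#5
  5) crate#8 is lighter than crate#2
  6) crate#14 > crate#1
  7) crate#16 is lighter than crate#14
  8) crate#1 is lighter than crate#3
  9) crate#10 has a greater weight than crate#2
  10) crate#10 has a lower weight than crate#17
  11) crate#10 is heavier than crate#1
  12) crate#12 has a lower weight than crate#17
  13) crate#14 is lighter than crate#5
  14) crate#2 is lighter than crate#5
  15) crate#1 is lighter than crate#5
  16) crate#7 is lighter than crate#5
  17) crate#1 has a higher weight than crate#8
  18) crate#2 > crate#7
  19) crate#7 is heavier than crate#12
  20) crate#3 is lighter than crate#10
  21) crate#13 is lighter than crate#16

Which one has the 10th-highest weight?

crate#3

Chaining the given pairs: crate#8 < crate#1 < crate#3 < crate#12 < crate#7 < crate#2 < crate#10 < crate#17 < crate#13 < crate#16 < crate#14 < crate#5.
The 10th largest is crate#3.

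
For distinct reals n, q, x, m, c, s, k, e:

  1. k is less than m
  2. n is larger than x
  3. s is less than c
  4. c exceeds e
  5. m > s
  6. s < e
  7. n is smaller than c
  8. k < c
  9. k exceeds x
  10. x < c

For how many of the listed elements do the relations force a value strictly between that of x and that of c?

2

Chaining upward from x reaches: k, n, m.
Chaining downward from c reaches: k, s, n, e.
Strictly between x and c are those in both lists: k, n — 2 elements.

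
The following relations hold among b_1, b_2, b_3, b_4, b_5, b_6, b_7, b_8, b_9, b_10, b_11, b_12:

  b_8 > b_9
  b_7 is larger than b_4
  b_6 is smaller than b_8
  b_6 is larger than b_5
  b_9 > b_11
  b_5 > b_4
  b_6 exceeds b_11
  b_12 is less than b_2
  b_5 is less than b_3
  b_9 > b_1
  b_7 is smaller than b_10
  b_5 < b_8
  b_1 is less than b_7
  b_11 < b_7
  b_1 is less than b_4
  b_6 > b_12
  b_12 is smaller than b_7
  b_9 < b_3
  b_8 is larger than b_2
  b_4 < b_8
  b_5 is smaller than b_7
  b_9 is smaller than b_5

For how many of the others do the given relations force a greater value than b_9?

6

From b_9 the given relations immediately reach b_5, b_3, b_8.
From those, b_7, b_6 — 5 in total.
From those, b_10 — 6 in total.
No other element is forced above b_9 by the given relations, so the count is 6.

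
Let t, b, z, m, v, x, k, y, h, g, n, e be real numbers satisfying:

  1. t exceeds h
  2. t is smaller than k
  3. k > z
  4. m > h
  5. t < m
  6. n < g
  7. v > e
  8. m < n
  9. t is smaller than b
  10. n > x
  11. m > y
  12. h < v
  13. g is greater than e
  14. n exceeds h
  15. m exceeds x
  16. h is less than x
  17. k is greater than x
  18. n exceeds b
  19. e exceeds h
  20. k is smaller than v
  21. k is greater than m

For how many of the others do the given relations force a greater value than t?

6

The elements the relations force above t are m, b, n, g, k, v — no chain reaches any other.
That is 6.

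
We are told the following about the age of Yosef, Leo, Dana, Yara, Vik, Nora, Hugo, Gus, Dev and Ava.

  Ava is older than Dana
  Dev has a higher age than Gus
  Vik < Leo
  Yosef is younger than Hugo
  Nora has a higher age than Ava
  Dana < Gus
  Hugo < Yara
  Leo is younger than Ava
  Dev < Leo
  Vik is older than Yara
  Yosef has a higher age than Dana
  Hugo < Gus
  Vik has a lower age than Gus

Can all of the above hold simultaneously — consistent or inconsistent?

consistent

Every relation is compatible with Dana < Yosef < Hugo < Yara < Vik < Gus < Dev < Leo < Ava < Nora; the set is consistent.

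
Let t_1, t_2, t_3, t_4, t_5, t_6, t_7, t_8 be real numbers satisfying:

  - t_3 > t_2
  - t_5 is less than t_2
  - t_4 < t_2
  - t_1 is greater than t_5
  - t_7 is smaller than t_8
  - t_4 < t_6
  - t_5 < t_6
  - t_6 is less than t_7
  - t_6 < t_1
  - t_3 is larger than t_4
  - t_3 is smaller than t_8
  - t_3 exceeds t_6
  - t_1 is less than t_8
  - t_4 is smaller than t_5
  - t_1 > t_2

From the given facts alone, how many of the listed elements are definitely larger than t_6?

4

From t_6 the given relations immediately reach t_7, t_1, t_3.
From those, t_8 — 4 in total.
Nothing else is reachable above t_6; 4 in all.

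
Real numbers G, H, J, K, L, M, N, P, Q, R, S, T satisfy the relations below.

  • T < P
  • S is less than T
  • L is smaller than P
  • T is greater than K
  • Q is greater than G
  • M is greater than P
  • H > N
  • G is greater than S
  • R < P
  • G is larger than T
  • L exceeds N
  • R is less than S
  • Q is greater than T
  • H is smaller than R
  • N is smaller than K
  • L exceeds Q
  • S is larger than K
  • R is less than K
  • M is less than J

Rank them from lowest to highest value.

N < H < R < K < S < T < G < Q < L < P < M < J

The consecutive links are each given: N < H; H < R; R < K; K < S; S < T; T < G; G < Q; Q < L; L < P; P < M; M < J.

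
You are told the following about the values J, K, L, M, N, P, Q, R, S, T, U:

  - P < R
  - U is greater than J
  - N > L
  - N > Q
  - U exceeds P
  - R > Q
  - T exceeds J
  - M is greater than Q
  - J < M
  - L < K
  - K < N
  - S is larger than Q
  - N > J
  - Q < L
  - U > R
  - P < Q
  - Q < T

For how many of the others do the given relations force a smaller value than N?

Directly below N: J, Q, L, K.
One step further: P (5 so far).
No other element is forced below N by the given relations, so the count is 5.

5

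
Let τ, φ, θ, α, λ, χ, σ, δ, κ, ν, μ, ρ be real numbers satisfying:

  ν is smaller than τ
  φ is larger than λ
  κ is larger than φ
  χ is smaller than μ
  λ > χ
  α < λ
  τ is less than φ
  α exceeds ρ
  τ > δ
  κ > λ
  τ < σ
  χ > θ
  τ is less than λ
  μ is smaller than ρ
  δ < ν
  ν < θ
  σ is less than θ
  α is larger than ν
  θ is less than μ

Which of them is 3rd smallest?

τ

The consecutive relations fix a unique order: δ < ν < τ < σ < θ < χ < μ < ρ < α < λ < φ < κ.
The 3rd smallest is τ.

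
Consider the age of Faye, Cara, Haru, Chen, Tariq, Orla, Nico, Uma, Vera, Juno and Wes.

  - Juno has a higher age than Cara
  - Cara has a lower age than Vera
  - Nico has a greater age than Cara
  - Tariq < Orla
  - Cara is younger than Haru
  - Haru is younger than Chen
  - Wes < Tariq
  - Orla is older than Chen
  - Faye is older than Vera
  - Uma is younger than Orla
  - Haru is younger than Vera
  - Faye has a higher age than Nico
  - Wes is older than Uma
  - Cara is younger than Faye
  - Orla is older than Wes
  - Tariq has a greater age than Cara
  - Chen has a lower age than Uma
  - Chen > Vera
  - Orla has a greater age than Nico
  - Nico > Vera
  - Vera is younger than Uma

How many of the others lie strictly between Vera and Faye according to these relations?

Chaining upward from Vera reaches: Chen, Uma, Wes, Nico, Tariq, Orla.
Chaining downward from Faye reaches: Cara, Haru, Nico.
Strictly between Vera and Faye are those in both lists: Nico — 1 element.

1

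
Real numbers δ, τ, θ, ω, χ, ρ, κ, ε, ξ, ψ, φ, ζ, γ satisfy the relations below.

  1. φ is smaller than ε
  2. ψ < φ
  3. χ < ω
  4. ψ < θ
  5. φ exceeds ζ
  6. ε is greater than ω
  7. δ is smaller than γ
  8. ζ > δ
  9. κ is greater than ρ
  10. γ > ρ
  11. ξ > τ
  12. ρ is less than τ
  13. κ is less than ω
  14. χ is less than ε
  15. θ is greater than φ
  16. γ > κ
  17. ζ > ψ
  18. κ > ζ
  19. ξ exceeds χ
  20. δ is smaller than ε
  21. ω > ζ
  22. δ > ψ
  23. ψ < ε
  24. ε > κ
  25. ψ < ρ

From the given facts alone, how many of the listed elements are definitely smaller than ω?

From ω the given relations immediately reach ζ, χ, κ.
From those, ψ, δ, ρ — 6 in total.
No other element is forced below ω by the given relations, so the count is 6.

6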